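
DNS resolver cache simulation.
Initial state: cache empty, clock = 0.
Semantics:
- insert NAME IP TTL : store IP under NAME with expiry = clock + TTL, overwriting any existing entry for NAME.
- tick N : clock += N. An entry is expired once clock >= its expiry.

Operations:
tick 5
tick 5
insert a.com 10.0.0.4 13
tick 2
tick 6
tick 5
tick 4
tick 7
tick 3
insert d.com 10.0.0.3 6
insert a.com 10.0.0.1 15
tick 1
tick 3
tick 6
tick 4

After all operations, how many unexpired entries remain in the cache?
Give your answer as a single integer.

Op 1: tick 5 -> clock=5.
Op 2: tick 5 -> clock=10.
Op 3: insert a.com -> 10.0.0.4 (expiry=10+13=23). clock=10
Op 4: tick 2 -> clock=12.
Op 5: tick 6 -> clock=18.
Op 6: tick 5 -> clock=23. purged={a.com}
Op 7: tick 4 -> clock=27.
Op 8: tick 7 -> clock=34.
Op 9: tick 3 -> clock=37.
Op 10: insert d.com -> 10.0.0.3 (expiry=37+6=43). clock=37
Op 11: insert a.com -> 10.0.0.1 (expiry=37+15=52). clock=37
Op 12: tick 1 -> clock=38.
Op 13: tick 3 -> clock=41.
Op 14: tick 6 -> clock=47. purged={d.com}
Op 15: tick 4 -> clock=51.
Final cache (unexpired): {a.com} -> size=1

Answer: 1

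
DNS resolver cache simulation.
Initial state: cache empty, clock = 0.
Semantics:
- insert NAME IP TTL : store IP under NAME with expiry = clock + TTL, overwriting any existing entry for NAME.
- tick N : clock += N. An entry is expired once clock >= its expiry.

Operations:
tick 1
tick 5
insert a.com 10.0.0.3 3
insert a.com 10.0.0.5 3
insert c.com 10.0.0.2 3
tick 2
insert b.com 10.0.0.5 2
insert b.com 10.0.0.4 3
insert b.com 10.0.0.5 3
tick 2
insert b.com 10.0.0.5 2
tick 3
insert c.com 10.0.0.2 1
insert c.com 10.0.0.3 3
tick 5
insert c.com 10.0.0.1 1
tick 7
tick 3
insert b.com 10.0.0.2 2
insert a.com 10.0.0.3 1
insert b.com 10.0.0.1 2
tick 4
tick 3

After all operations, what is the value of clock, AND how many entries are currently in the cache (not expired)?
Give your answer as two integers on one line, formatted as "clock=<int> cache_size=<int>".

Answer: clock=35 cache_size=0

Derivation:
Op 1: tick 1 -> clock=1.
Op 2: tick 5 -> clock=6.
Op 3: insert a.com -> 10.0.0.3 (expiry=6+3=9). clock=6
Op 4: insert a.com -> 10.0.0.5 (expiry=6+3=9). clock=6
Op 5: insert c.com -> 10.0.0.2 (expiry=6+3=9). clock=6
Op 6: tick 2 -> clock=8.
Op 7: insert b.com -> 10.0.0.5 (expiry=8+2=10). clock=8
Op 8: insert b.com -> 10.0.0.4 (expiry=8+3=11). clock=8
Op 9: insert b.com -> 10.0.0.5 (expiry=8+3=11). clock=8
Op 10: tick 2 -> clock=10. purged={a.com,c.com}
Op 11: insert b.com -> 10.0.0.5 (expiry=10+2=12). clock=10
Op 12: tick 3 -> clock=13. purged={b.com}
Op 13: insert c.com -> 10.0.0.2 (expiry=13+1=14). clock=13
Op 14: insert c.com -> 10.0.0.3 (expiry=13+3=16). clock=13
Op 15: tick 5 -> clock=18. purged={c.com}
Op 16: insert c.com -> 10.0.0.1 (expiry=18+1=19). clock=18
Op 17: tick 7 -> clock=25. purged={c.com}
Op 18: tick 3 -> clock=28.
Op 19: insert b.com -> 10.0.0.2 (expiry=28+2=30). clock=28
Op 20: insert a.com -> 10.0.0.3 (expiry=28+1=29). clock=28
Op 21: insert b.com -> 10.0.0.1 (expiry=28+2=30). clock=28
Op 22: tick 4 -> clock=32. purged={a.com,b.com}
Op 23: tick 3 -> clock=35.
Final clock = 35
Final cache (unexpired): {} -> size=0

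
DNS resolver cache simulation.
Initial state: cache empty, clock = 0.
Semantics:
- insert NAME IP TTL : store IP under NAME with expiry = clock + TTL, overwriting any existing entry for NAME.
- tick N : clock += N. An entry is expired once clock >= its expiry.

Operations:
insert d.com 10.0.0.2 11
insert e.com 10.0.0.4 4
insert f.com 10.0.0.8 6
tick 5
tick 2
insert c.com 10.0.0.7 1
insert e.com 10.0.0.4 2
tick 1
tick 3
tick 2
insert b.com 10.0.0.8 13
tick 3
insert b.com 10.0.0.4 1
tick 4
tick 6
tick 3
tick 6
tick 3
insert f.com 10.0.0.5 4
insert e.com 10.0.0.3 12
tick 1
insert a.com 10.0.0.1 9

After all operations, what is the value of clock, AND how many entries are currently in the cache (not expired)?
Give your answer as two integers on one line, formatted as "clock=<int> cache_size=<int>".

Op 1: insert d.com -> 10.0.0.2 (expiry=0+11=11). clock=0
Op 2: insert e.com -> 10.0.0.4 (expiry=0+4=4). clock=0
Op 3: insert f.com -> 10.0.0.8 (expiry=0+6=6). clock=0
Op 4: tick 5 -> clock=5. purged={e.com}
Op 5: tick 2 -> clock=7. purged={f.com}
Op 6: insert c.com -> 10.0.0.7 (expiry=7+1=8). clock=7
Op 7: insert e.com -> 10.0.0.4 (expiry=7+2=9). clock=7
Op 8: tick 1 -> clock=8. purged={c.com}
Op 9: tick 3 -> clock=11. purged={d.com,e.com}
Op 10: tick 2 -> clock=13.
Op 11: insert b.com -> 10.0.0.8 (expiry=13+13=26). clock=13
Op 12: tick 3 -> clock=16.
Op 13: insert b.com -> 10.0.0.4 (expiry=16+1=17). clock=16
Op 14: tick 4 -> clock=20. purged={b.com}
Op 15: tick 6 -> clock=26.
Op 16: tick 3 -> clock=29.
Op 17: tick 6 -> clock=35.
Op 18: tick 3 -> clock=38.
Op 19: insert f.com -> 10.0.0.5 (expiry=38+4=42). clock=38
Op 20: insert e.com -> 10.0.0.3 (expiry=38+12=50). clock=38
Op 21: tick 1 -> clock=39.
Op 22: insert a.com -> 10.0.0.1 (expiry=39+9=48). clock=39
Final clock = 39
Final cache (unexpired): {a.com,e.com,f.com} -> size=3

Answer: clock=39 cache_size=3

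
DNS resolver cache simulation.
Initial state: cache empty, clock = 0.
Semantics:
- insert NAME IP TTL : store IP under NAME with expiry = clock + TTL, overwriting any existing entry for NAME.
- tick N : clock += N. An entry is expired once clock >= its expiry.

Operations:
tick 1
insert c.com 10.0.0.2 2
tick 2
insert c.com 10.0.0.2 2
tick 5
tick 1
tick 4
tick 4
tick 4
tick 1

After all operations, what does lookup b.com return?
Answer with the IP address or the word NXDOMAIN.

Answer: NXDOMAIN

Derivation:
Op 1: tick 1 -> clock=1.
Op 2: insert c.com -> 10.0.0.2 (expiry=1+2=3). clock=1
Op 3: tick 2 -> clock=3. purged={c.com}
Op 4: insert c.com -> 10.0.0.2 (expiry=3+2=5). clock=3
Op 5: tick 5 -> clock=8. purged={c.com}
Op 6: tick 1 -> clock=9.
Op 7: tick 4 -> clock=13.
Op 8: tick 4 -> clock=17.
Op 9: tick 4 -> clock=21.
Op 10: tick 1 -> clock=22.
lookup b.com: not in cache (expired or never inserted)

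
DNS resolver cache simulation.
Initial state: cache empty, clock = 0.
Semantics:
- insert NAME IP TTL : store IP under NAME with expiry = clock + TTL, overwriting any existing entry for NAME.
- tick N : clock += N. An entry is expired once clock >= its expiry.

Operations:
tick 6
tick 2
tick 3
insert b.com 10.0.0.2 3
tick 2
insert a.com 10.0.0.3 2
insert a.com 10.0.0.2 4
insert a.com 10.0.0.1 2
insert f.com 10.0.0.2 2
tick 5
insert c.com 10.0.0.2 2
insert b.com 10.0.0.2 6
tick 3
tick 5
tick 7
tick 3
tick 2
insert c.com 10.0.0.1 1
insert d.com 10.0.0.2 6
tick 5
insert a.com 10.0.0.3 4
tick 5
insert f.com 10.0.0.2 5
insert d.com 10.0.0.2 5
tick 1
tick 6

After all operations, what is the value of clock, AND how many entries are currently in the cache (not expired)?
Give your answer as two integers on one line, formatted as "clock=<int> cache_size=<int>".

Op 1: tick 6 -> clock=6.
Op 2: tick 2 -> clock=8.
Op 3: tick 3 -> clock=11.
Op 4: insert b.com -> 10.0.0.2 (expiry=11+3=14). clock=11
Op 5: tick 2 -> clock=13.
Op 6: insert a.com -> 10.0.0.3 (expiry=13+2=15). clock=13
Op 7: insert a.com -> 10.0.0.2 (expiry=13+4=17). clock=13
Op 8: insert a.com -> 10.0.0.1 (expiry=13+2=15). clock=13
Op 9: insert f.com -> 10.0.0.2 (expiry=13+2=15). clock=13
Op 10: tick 5 -> clock=18. purged={a.com,b.com,f.com}
Op 11: insert c.com -> 10.0.0.2 (expiry=18+2=20). clock=18
Op 12: insert b.com -> 10.0.0.2 (expiry=18+6=24). clock=18
Op 13: tick 3 -> clock=21. purged={c.com}
Op 14: tick 5 -> clock=26. purged={b.com}
Op 15: tick 7 -> clock=33.
Op 16: tick 3 -> clock=36.
Op 17: tick 2 -> clock=38.
Op 18: insert c.com -> 10.0.0.1 (expiry=38+1=39). clock=38
Op 19: insert d.com -> 10.0.0.2 (expiry=38+6=44). clock=38
Op 20: tick 5 -> clock=43. purged={c.com}
Op 21: insert a.com -> 10.0.0.3 (expiry=43+4=47). clock=43
Op 22: tick 5 -> clock=48. purged={a.com,d.com}
Op 23: insert f.com -> 10.0.0.2 (expiry=48+5=53). clock=48
Op 24: insert d.com -> 10.0.0.2 (expiry=48+5=53). clock=48
Op 25: tick 1 -> clock=49.
Op 26: tick 6 -> clock=55. purged={d.com,f.com}
Final clock = 55
Final cache (unexpired): {} -> size=0

Answer: clock=55 cache_size=0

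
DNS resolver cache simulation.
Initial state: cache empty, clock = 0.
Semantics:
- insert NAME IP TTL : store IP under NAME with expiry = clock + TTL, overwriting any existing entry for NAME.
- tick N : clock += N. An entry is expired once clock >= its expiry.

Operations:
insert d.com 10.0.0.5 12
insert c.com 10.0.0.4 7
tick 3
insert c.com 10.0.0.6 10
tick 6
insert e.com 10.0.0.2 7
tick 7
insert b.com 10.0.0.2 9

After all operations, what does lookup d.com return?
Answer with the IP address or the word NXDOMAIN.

Op 1: insert d.com -> 10.0.0.5 (expiry=0+12=12). clock=0
Op 2: insert c.com -> 10.0.0.4 (expiry=0+7=7). clock=0
Op 3: tick 3 -> clock=3.
Op 4: insert c.com -> 10.0.0.6 (expiry=3+10=13). clock=3
Op 5: tick 6 -> clock=9.
Op 6: insert e.com -> 10.0.0.2 (expiry=9+7=16). clock=9
Op 7: tick 7 -> clock=16. purged={c.com,d.com,e.com}
Op 8: insert b.com -> 10.0.0.2 (expiry=16+9=25). clock=16
lookup d.com: not in cache (expired or never inserted)

Answer: NXDOMAIN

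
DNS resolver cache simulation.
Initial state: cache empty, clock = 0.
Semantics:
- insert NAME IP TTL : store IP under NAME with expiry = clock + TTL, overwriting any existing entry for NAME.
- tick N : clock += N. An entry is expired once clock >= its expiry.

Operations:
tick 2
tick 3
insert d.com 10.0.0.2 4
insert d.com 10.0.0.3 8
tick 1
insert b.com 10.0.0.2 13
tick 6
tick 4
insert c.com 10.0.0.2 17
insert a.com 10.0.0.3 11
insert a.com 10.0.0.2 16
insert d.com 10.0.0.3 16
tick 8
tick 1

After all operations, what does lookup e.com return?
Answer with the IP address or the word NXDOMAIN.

Answer: NXDOMAIN

Derivation:
Op 1: tick 2 -> clock=2.
Op 2: tick 3 -> clock=5.
Op 3: insert d.com -> 10.0.0.2 (expiry=5+4=9). clock=5
Op 4: insert d.com -> 10.0.0.3 (expiry=5+8=13). clock=5
Op 5: tick 1 -> clock=6.
Op 6: insert b.com -> 10.0.0.2 (expiry=6+13=19). clock=6
Op 7: tick 6 -> clock=12.
Op 8: tick 4 -> clock=16. purged={d.com}
Op 9: insert c.com -> 10.0.0.2 (expiry=16+17=33). clock=16
Op 10: insert a.com -> 10.0.0.3 (expiry=16+11=27). clock=16
Op 11: insert a.com -> 10.0.0.2 (expiry=16+16=32). clock=16
Op 12: insert d.com -> 10.0.0.3 (expiry=16+16=32). clock=16
Op 13: tick 8 -> clock=24. purged={b.com}
Op 14: tick 1 -> clock=25.
lookup e.com: not in cache (expired or never inserted)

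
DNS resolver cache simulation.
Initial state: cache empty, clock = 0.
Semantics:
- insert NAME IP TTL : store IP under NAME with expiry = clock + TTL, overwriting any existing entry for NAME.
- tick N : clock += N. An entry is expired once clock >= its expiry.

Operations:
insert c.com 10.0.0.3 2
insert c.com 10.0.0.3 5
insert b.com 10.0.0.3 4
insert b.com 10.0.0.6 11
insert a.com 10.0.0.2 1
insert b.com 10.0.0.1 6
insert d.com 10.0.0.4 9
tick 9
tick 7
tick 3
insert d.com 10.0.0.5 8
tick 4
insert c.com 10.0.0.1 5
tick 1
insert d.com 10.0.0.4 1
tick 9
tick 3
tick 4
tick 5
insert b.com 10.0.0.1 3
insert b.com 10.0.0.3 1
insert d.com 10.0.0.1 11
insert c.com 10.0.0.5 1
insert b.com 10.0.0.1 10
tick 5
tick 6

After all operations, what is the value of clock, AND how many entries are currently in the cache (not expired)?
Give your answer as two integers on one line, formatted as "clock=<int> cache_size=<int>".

Op 1: insert c.com -> 10.0.0.3 (expiry=0+2=2). clock=0
Op 2: insert c.com -> 10.0.0.3 (expiry=0+5=5). clock=0
Op 3: insert b.com -> 10.0.0.3 (expiry=0+4=4). clock=0
Op 4: insert b.com -> 10.0.0.6 (expiry=0+11=11). clock=0
Op 5: insert a.com -> 10.0.0.2 (expiry=0+1=1). clock=0
Op 6: insert b.com -> 10.0.0.1 (expiry=0+6=6). clock=0
Op 7: insert d.com -> 10.0.0.4 (expiry=0+9=9). clock=0
Op 8: tick 9 -> clock=9. purged={a.com,b.com,c.com,d.com}
Op 9: tick 7 -> clock=16.
Op 10: tick 3 -> clock=19.
Op 11: insert d.com -> 10.0.0.5 (expiry=19+8=27). clock=19
Op 12: tick 4 -> clock=23.
Op 13: insert c.com -> 10.0.0.1 (expiry=23+5=28). clock=23
Op 14: tick 1 -> clock=24.
Op 15: insert d.com -> 10.0.0.4 (expiry=24+1=25). clock=24
Op 16: tick 9 -> clock=33. purged={c.com,d.com}
Op 17: tick 3 -> clock=36.
Op 18: tick 4 -> clock=40.
Op 19: tick 5 -> clock=45.
Op 20: insert b.com -> 10.0.0.1 (expiry=45+3=48). clock=45
Op 21: insert b.com -> 10.0.0.3 (expiry=45+1=46). clock=45
Op 22: insert d.com -> 10.0.0.1 (expiry=45+11=56). clock=45
Op 23: insert c.com -> 10.0.0.5 (expiry=45+1=46). clock=45
Op 24: insert b.com -> 10.0.0.1 (expiry=45+10=55). clock=45
Op 25: tick 5 -> clock=50. purged={c.com}
Op 26: tick 6 -> clock=56. purged={b.com,d.com}
Final clock = 56
Final cache (unexpired): {} -> size=0

Answer: clock=56 cache_size=0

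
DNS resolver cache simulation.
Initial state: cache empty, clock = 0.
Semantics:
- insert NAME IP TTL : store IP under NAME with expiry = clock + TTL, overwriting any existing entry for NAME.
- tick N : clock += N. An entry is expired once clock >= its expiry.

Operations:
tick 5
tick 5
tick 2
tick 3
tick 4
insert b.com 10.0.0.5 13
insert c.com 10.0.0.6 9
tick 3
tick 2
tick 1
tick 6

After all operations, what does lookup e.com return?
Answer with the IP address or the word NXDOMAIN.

Answer: NXDOMAIN

Derivation:
Op 1: tick 5 -> clock=5.
Op 2: tick 5 -> clock=10.
Op 3: tick 2 -> clock=12.
Op 4: tick 3 -> clock=15.
Op 5: tick 4 -> clock=19.
Op 6: insert b.com -> 10.0.0.5 (expiry=19+13=32). clock=19
Op 7: insert c.com -> 10.0.0.6 (expiry=19+9=28). clock=19
Op 8: tick 3 -> clock=22.
Op 9: tick 2 -> clock=24.
Op 10: tick 1 -> clock=25.
Op 11: tick 6 -> clock=31. purged={c.com}
lookup e.com: not in cache (expired or never inserted)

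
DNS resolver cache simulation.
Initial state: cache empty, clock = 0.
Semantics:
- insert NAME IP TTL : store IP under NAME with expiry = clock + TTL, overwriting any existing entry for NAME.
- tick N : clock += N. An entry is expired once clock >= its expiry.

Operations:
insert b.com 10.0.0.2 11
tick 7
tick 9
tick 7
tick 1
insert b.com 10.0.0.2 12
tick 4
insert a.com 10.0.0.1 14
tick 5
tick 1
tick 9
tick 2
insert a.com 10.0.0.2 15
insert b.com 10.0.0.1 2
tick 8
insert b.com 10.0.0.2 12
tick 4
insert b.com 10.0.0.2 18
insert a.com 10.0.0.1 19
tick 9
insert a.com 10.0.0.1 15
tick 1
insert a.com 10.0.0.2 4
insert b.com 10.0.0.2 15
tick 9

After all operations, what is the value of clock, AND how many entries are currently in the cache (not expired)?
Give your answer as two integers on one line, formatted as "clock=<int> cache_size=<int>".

Answer: clock=76 cache_size=1

Derivation:
Op 1: insert b.com -> 10.0.0.2 (expiry=0+11=11). clock=0
Op 2: tick 7 -> clock=7.
Op 3: tick 9 -> clock=16. purged={b.com}
Op 4: tick 7 -> clock=23.
Op 5: tick 1 -> clock=24.
Op 6: insert b.com -> 10.0.0.2 (expiry=24+12=36). clock=24
Op 7: tick 4 -> clock=28.
Op 8: insert a.com -> 10.0.0.1 (expiry=28+14=42). clock=28
Op 9: tick 5 -> clock=33.
Op 10: tick 1 -> clock=34.
Op 11: tick 9 -> clock=43. purged={a.com,b.com}
Op 12: tick 2 -> clock=45.
Op 13: insert a.com -> 10.0.0.2 (expiry=45+15=60). clock=45
Op 14: insert b.com -> 10.0.0.1 (expiry=45+2=47). clock=45
Op 15: tick 8 -> clock=53. purged={b.com}
Op 16: insert b.com -> 10.0.0.2 (expiry=53+12=65). clock=53
Op 17: tick 4 -> clock=57.
Op 18: insert b.com -> 10.0.0.2 (expiry=57+18=75). clock=57
Op 19: insert a.com -> 10.0.0.1 (expiry=57+19=76). clock=57
Op 20: tick 9 -> clock=66.
Op 21: insert a.com -> 10.0.0.1 (expiry=66+15=81). clock=66
Op 22: tick 1 -> clock=67.
Op 23: insert a.com -> 10.0.0.2 (expiry=67+4=71). clock=67
Op 24: insert b.com -> 10.0.0.2 (expiry=67+15=82). clock=67
Op 25: tick 9 -> clock=76. purged={a.com}
Final clock = 76
Final cache (unexpired): {b.com} -> size=1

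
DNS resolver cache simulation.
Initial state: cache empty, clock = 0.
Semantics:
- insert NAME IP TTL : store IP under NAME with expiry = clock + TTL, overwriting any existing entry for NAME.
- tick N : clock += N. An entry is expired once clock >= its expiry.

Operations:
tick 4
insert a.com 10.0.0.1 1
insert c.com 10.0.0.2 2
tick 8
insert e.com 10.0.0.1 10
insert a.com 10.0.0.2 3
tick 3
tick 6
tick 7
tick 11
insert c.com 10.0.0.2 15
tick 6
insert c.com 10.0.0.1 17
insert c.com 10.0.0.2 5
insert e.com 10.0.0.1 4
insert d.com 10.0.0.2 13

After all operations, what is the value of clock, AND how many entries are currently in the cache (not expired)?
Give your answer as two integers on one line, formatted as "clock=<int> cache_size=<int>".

Op 1: tick 4 -> clock=4.
Op 2: insert a.com -> 10.0.0.1 (expiry=4+1=5). clock=4
Op 3: insert c.com -> 10.0.0.2 (expiry=4+2=6). clock=4
Op 4: tick 8 -> clock=12. purged={a.com,c.com}
Op 5: insert e.com -> 10.0.0.1 (expiry=12+10=22). clock=12
Op 6: insert a.com -> 10.0.0.2 (expiry=12+3=15). clock=12
Op 7: tick 3 -> clock=15. purged={a.com}
Op 8: tick 6 -> clock=21.
Op 9: tick 7 -> clock=28. purged={e.com}
Op 10: tick 11 -> clock=39.
Op 11: insert c.com -> 10.0.0.2 (expiry=39+15=54). clock=39
Op 12: tick 6 -> clock=45.
Op 13: insert c.com -> 10.0.0.1 (expiry=45+17=62). clock=45
Op 14: insert c.com -> 10.0.0.2 (expiry=45+5=50). clock=45
Op 15: insert e.com -> 10.0.0.1 (expiry=45+4=49). clock=45
Op 16: insert d.com -> 10.0.0.2 (expiry=45+13=58). clock=45
Final clock = 45
Final cache (unexpired): {c.com,d.com,e.com} -> size=3

Answer: clock=45 cache_size=3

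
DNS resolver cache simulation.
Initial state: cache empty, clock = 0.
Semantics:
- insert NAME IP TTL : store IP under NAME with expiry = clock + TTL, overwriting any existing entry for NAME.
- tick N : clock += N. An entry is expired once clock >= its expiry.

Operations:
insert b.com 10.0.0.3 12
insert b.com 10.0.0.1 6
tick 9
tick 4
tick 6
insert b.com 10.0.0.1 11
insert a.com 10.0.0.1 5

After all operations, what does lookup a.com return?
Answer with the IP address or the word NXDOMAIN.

Op 1: insert b.com -> 10.0.0.3 (expiry=0+12=12). clock=0
Op 2: insert b.com -> 10.0.0.1 (expiry=0+6=6). clock=0
Op 3: tick 9 -> clock=9. purged={b.com}
Op 4: tick 4 -> clock=13.
Op 5: tick 6 -> clock=19.
Op 6: insert b.com -> 10.0.0.1 (expiry=19+11=30). clock=19
Op 7: insert a.com -> 10.0.0.1 (expiry=19+5=24). clock=19
lookup a.com: present, ip=10.0.0.1 expiry=24 > clock=19

Answer: 10.0.0.1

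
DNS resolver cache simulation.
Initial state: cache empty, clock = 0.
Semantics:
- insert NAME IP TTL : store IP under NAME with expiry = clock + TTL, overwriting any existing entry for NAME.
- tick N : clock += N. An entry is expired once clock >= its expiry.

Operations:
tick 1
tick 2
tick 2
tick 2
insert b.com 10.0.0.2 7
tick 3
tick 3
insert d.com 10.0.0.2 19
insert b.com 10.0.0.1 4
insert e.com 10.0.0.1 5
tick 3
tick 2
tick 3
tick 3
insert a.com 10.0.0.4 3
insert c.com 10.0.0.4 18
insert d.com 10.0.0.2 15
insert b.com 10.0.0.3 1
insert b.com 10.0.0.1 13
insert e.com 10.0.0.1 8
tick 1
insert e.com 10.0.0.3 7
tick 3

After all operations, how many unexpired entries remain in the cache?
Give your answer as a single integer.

Op 1: tick 1 -> clock=1.
Op 2: tick 2 -> clock=3.
Op 3: tick 2 -> clock=5.
Op 4: tick 2 -> clock=7.
Op 5: insert b.com -> 10.0.0.2 (expiry=7+7=14). clock=7
Op 6: tick 3 -> clock=10.
Op 7: tick 3 -> clock=13.
Op 8: insert d.com -> 10.0.0.2 (expiry=13+19=32). clock=13
Op 9: insert b.com -> 10.0.0.1 (expiry=13+4=17). clock=13
Op 10: insert e.com -> 10.0.0.1 (expiry=13+5=18). clock=13
Op 11: tick 3 -> clock=16.
Op 12: tick 2 -> clock=18. purged={b.com,e.com}
Op 13: tick 3 -> clock=21.
Op 14: tick 3 -> clock=24.
Op 15: insert a.com -> 10.0.0.4 (expiry=24+3=27). clock=24
Op 16: insert c.com -> 10.0.0.4 (expiry=24+18=42). clock=24
Op 17: insert d.com -> 10.0.0.2 (expiry=24+15=39). clock=24
Op 18: insert b.com -> 10.0.0.3 (expiry=24+1=25). clock=24
Op 19: insert b.com -> 10.0.0.1 (expiry=24+13=37). clock=24
Op 20: insert e.com -> 10.0.0.1 (expiry=24+8=32). clock=24
Op 21: tick 1 -> clock=25.
Op 22: insert e.com -> 10.0.0.3 (expiry=25+7=32). clock=25
Op 23: tick 3 -> clock=28. purged={a.com}
Final cache (unexpired): {b.com,c.com,d.com,e.com} -> size=4

Answer: 4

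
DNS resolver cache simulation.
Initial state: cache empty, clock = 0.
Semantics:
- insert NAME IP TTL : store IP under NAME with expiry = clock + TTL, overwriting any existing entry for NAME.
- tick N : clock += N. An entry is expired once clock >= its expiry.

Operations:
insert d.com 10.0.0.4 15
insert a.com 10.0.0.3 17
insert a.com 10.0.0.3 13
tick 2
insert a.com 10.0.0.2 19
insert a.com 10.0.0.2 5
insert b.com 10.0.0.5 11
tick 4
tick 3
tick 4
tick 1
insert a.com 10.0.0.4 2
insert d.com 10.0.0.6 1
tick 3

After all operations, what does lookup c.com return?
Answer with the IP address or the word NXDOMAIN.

Op 1: insert d.com -> 10.0.0.4 (expiry=0+15=15). clock=0
Op 2: insert a.com -> 10.0.0.3 (expiry=0+17=17). clock=0
Op 3: insert a.com -> 10.0.0.3 (expiry=0+13=13). clock=0
Op 4: tick 2 -> clock=2.
Op 5: insert a.com -> 10.0.0.2 (expiry=2+19=21). clock=2
Op 6: insert a.com -> 10.0.0.2 (expiry=2+5=7). clock=2
Op 7: insert b.com -> 10.0.0.5 (expiry=2+11=13). clock=2
Op 8: tick 4 -> clock=6.
Op 9: tick 3 -> clock=9. purged={a.com}
Op 10: tick 4 -> clock=13. purged={b.com}
Op 11: tick 1 -> clock=14.
Op 12: insert a.com -> 10.0.0.4 (expiry=14+2=16). clock=14
Op 13: insert d.com -> 10.0.0.6 (expiry=14+1=15). clock=14
Op 14: tick 3 -> clock=17. purged={a.com,d.com}
lookup c.com: not in cache (expired or never inserted)

Answer: NXDOMAIN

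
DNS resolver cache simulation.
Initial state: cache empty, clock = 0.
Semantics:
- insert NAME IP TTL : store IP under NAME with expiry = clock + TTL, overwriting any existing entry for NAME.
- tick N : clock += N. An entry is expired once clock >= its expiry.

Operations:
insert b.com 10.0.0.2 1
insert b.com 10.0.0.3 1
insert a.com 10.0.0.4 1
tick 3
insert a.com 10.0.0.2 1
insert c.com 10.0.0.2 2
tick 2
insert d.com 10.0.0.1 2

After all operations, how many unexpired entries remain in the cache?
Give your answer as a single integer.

Op 1: insert b.com -> 10.0.0.2 (expiry=0+1=1). clock=0
Op 2: insert b.com -> 10.0.0.3 (expiry=0+1=1). clock=0
Op 3: insert a.com -> 10.0.0.4 (expiry=0+1=1). clock=0
Op 4: tick 3 -> clock=3. purged={a.com,b.com}
Op 5: insert a.com -> 10.0.0.2 (expiry=3+1=4). clock=3
Op 6: insert c.com -> 10.0.0.2 (expiry=3+2=5). clock=3
Op 7: tick 2 -> clock=5. purged={a.com,c.com}
Op 8: insert d.com -> 10.0.0.1 (expiry=5+2=7). clock=5
Final cache (unexpired): {d.com} -> size=1

Answer: 1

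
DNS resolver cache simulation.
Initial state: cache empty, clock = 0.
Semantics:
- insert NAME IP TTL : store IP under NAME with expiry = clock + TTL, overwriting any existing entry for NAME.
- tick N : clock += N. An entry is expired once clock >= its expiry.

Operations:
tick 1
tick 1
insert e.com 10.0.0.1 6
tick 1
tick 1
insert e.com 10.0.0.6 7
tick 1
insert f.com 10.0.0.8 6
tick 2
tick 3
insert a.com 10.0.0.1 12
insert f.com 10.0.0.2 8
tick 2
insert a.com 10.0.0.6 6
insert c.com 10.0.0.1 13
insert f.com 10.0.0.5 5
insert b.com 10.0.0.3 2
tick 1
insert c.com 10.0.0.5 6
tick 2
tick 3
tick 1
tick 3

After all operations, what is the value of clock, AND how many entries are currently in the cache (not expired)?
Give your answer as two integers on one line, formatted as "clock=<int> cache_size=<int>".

Op 1: tick 1 -> clock=1.
Op 2: tick 1 -> clock=2.
Op 3: insert e.com -> 10.0.0.1 (expiry=2+6=8). clock=2
Op 4: tick 1 -> clock=3.
Op 5: tick 1 -> clock=4.
Op 6: insert e.com -> 10.0.0.6 (expiry=4+7=11). clock=4
Op 7: tick 1 -> clock=5.
Op 8: insert f.com -> 10.0.0.8 (expiry=5+6=11). clock=5
Op 9: tick 2 -> clock=7.
Op 10: tick 3 -> clock=10.
Op 11: insert a.com -> 10.0.0.1 (expiry=10+12=22). clock=10
Op 12: insert f.com -> 10.0.0.2 (expiry=10+8=18). clock=10
Op 13: tick 2 -> clock=12. purged={e.com}
Op 14: insert a.com -> 10.0.0.6 (expiry=12+6=18). clock=12
Op 15: insert c.com -> 10.0.0.1 (expiry=12+13=25). clock=12
Op 16: insert f.com -> 10.0.0.5 (expiry=12+5=17). clock=12
Op 17: insert b.com -> 10.0.0.3 (expiry=12+2=14). clock=12
Op 18: tick 1 -> clock=13.
Op 19: insert c.com -> 10.0.0.5 (expiry=13+6=19). clock=13
Op 20: tick 2 -> clock=15. purged={b.com}
Op 21: tick 3 -> clock=18. purged={a.com,f.com}
Op 22: tick 1 -> clock=19. purged={c.com}
Op 23: tick 3 -> clock=22.
Final clock = 22
Final cache (unexpired): {} -> size=0

Answer: clock=22 cache_size=0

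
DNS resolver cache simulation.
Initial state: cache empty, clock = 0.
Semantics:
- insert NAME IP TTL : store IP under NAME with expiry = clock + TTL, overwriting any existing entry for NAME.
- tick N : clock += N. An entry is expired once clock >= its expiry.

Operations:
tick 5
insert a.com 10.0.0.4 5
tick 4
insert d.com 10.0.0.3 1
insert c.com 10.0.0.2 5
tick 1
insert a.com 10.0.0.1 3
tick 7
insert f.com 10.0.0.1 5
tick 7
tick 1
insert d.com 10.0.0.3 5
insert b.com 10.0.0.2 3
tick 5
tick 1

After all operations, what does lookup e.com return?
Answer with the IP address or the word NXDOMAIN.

Op 1: tick 5 -> clock=5.
Op 2: insert a.com -> 10.0.0.4 (expiry=5+5=10). clock=5
Op 3: tick 4 -> clock=9.
Op 4: insert d.com -> 10.0.0.3 (expiry=9+1=10). clock=9
Op 5: insert c.com -> 10.0.0.2 (expiry=9+5=14). clock=9
Op 6: tick 1 -> clock=10. purged={a.com,d.com}
Op 7: insert a.com -> 10.0.0.1 (expiry=10+3=13). clock=10
Op 8: tick 7 -> clock=17. purged={a.com,c.com}
Op 9: insert f.com -> 10.0.0.1 (expiry=17+5=22). clock=17
Op 10: tick 7 -> clock=24. purged={f.com}
Op 11: tick 1 -> clock=25.
Op 12: insert d.com -> 10.0.0.3 (expiry=25+5=30). clock=25
Op 13: insert b.com -> 10.0.0.2 (expiry=25+3=28). clock=25
Op 14: tick 5 -> clock=30. purged={b.com,d.com}
Op 15: tick 1 -> clock=31.
lookup e.com: not in cache (expired or never inserted)

Answer: NXDOMAIN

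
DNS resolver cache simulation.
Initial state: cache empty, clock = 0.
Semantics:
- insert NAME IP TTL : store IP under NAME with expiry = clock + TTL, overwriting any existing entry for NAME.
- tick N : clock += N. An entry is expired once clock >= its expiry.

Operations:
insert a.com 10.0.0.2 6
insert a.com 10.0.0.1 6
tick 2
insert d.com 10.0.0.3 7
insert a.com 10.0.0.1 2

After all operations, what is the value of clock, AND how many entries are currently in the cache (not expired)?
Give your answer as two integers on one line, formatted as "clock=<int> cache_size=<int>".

Answer: clock=2 cache_size=2

Derivation:
Op 1: insert a.com -> 10.0.0.2 (expiry=0+6=6). clock=0
Op 2: insert a.com -> 10.0.0.1 (expiry=0+6=6). clock=0
Op 3: tick 2 -> clock=2.
Op 4: insert d.com -> 10.0.0.3 (expiry=2+7=9). clock=2
Op 5: insert a.com -> 10.0.0.1 (expiry=2+2=4). clock=2
Final clock = 2
Final cache (unexpired): {a.com,d.com} -> size=2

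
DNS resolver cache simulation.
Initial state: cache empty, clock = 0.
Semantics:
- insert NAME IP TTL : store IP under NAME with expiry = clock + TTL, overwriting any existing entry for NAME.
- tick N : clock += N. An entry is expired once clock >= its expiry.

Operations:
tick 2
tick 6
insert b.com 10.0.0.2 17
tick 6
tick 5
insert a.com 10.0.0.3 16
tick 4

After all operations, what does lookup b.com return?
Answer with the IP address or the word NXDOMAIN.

Answer: 10.0.0.2

Derivation:
Op 1: tick 2 -> clock=2.
Op 2: tick 6 -> clock=8.
Op 3: insert b.com -> 10.0.0.2 (expiry=8+17=25). clock=8
Op 4: tick 6 -> clock=14.
Op 5: tick 5 -> clock=19.
Op 6: insert a.com -> 10.0.0.3 (expiry=19+16=35). clock=19
Op 7: tick 4 -> clock=23.
lookup b.com: present, ip=10.0.0.2 expiry=25 > clock=23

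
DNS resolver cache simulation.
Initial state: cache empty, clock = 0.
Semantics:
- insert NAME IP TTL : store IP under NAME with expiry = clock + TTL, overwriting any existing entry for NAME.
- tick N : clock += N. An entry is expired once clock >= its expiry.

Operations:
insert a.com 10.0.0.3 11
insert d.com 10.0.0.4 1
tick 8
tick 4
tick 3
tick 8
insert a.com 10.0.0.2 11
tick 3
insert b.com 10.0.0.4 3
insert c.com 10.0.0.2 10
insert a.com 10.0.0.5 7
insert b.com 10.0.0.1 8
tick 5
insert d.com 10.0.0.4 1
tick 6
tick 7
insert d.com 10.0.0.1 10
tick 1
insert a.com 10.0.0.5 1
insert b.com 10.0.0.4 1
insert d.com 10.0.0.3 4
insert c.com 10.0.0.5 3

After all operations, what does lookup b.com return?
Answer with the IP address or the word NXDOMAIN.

Op 1: insert a.com -> 10.0.0.3 (expiry=0+11=11). clock=0
Op 2: insert d.com -> 10.0.0.4 (expiry=0+1=1). clock=0
Op 3: tick 8 -> clock=8. purged={d.com}
Op 4: tick 4 -> clock=12. purged={a.com}
Op 5: tick 3 -> clock=15.
Op 6: tick 8 -> clock=23.
Op 7: insert a.com -> 10.0.0.2 (expiry=23+11=34). clock=23
Op 8: tick 3 -> clock=26.
Op 9: insert b.com -> 10.0.0.4 (expiry=26+3=29). clock=26
Op 10: insert c.com -> 10.0.0.2 (expiry=26+10=36). clock=26
Op 11: insert a.com -> 10.0.0.5 (expiry=26+7=33). clock=26
Op 12: insert b.com -> 10.0.0.1 (expiry=26+8=34). clock=26
Op 13: tick 5 -> clock=31.
Op 14: insert d.com -> 10.0.0.4 (expiry=31+1=32). clock=31
Op 15: tick 6 -> clock=37. purged={a.com,b.com,c.com,d.com}
Op 16: tick 7 -> clock=44.
Op 17: insert d.com -> 10.0.0.1 (expiry=44+10=54). clock=44
Op 18: tick 1 -> clock=45.
Op 19: insert a.com -> 10.0.0.5 (expiry=45+1=46). clock=45
Op 20: insert b.com -> 10.0.0.4 (expiry=45+1=46). clock=45
Op 21: insert d.com -> 10.0.0.3 (expiry=45+4=49). clock=45
Op 22: insert c.com -> 10.0.0.5 (expiry=45+3=48). clock=45
lookup b.com: present, ip=10.0.0.4 expiry=46 > clock=45

Answer: 10.0.0.4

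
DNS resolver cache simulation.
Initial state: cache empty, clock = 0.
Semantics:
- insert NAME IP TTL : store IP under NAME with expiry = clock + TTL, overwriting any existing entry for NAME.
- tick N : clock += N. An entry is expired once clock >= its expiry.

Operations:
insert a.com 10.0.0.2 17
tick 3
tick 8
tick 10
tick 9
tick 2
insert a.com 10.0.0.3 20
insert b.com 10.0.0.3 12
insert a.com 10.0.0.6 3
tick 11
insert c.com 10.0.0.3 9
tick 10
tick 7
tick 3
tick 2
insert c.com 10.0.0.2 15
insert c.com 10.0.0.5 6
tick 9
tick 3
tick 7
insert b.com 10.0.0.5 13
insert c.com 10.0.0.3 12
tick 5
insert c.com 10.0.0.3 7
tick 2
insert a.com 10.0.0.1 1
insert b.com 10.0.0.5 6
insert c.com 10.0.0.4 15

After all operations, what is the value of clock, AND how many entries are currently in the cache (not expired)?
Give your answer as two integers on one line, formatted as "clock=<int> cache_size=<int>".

Answer: clock=91 cache_size=3

Derivation:
Op 1: insert a.com -> 10.0.0.2 (expiry=0+17=17). clock=0
Op 2: tick 3 -> clock=3.
Op 3: tick 8 -> clock=11.
Op 4: tick 10 -> clock=21. purged={a.com}
Op 5: tick 9 -> clock=30.
Op 6: tick 2 -> clock=32.
Op 7: insert a.com -> 10.0.0.3 (expiry=32+20=52). clock=32
Op 8: insert b.com -> 10.0.0.3 (expiry=32+12=44). clock=32
Op 9: insert a.com -> 10.0.0.6 (expiry=32+3=35). clock=32
Op 10: tick 11 -> clock=43. purged={a.com}
Op 11: insert c.com -> 10.0.0.3 (expiry=43+9=52). clock=43
Op 12: tick 10 -> clock=53. purged={b.com,c.com}
Op 13: tick 7 -> clock=60.
Op 14: tick 3 -> clock=63.
Op 15: tick 2 -> clock=65.
Op 16: insert c.com -> 10.0.0.2 (expiry=65+15=80). clock=65
Op 17: insert c.com -> 10.0.0.5 (expiry=65+6=71). clock=65
Op 18: tick 9 -> clock=74. purged={c.com}
Op 19: tick 3 -> clock=77.
Op 20: tick 7 -> clock=84.
Op 21: insert b.com -> 10.0.0.5 (expiry=84+13=97). clock=84
Op 22: insert c.com -> 10.0.0.3 (expiry=84+12=96). clock=84
Op 23: tick 5 -> clock=89.
Op 24: insert c.com -> 10.0.0.3 (expiry=89+7=96). clock=89
Op 25: tick 2 -> clock=91.
Op 26: insert a.com -> 10.0.0.1 (expiry=91+1=92). clock=91
Op 27: insert b.com -> 10.0.0.5 (expiry=91+6=97). clock=91
Op 28: insert c.com -> 10.0.0.4 (expiry=91+15=106). clock=91
Final clock = 91
Final cache (unexpired): {a.com,b.com,c.com} -> size=3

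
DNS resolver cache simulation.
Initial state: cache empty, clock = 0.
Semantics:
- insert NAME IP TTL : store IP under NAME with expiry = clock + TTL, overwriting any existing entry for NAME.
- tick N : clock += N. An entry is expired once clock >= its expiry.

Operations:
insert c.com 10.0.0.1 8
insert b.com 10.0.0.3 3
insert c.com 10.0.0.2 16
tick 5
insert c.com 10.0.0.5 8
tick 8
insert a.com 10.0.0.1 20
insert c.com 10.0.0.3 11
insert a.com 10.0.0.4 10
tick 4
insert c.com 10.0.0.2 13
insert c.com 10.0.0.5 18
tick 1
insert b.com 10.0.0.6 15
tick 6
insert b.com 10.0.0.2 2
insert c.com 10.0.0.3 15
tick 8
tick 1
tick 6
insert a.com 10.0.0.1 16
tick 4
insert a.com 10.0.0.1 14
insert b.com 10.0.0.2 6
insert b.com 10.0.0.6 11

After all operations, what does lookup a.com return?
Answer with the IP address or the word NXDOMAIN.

Answer: 10.0.0.1

Derivation:
Op 1: insert c.com -> 10.0.0.1 (expiry=0+8=8). clock=0
Op 2: insert b.com -> 10.0.0.3 (expiry=0+3=3). clock=0
Op 3: insert c.com -> 10.0.0.2 (expiry=0+16=16). clock=0
Op 4: tick 5 -> clock=5. purged={b.com}
Op 5: insert c.com -> 10.0.0.5 (expiry=5+8=13). clock=5
Op 6: tick 8 -> clock=13. purged={c.com}
Op 7: insert a.com -> 10.0.0.1 (expiry=13+20=33). clock=13
Op 8: insert c.com -> 10.0.0.3 (expiry=13+11=24). clock=13
Op 9: insert a.com -> 10.0.0.4 (expiry=13+10=23). clock=13
Op 10: tick 4 -> clock=17.
Op 11: insert c.com -> 10.0.0.2 (expiry=17+13=30). clock=17
Op 12: insert c.com -> 10.0.0.5 (expiry=17+18=35). clock=17
Op 13: tick 1 -> clock=18.
Op 14: insert b.com -> 10.0.0.6 (expiry=18+15=33). clock=18
Op 15: tick 6 -> clock=24. purged={a.com}
Op 16: insert b.com -> 10.0.0.2 (expiry=24+2=26). clock=24
Op 17: insert c.com -> 10.0.0.3 (expiry=24+15=39). clock=24
Op 18: tick 8 -> clock=32. purged={b.com}
Op 19: tick 1 -> clock=33.
Op 20: tick 6 -> clock=39. purged={c.com}
Op 21: insert a.com -> 10.0.0.1 (expiry=39+16=55). clock=39
Op 22: tick 4 -> clock=43.
Op 23: insert a.com -> 10.0.0.1 (expiry=43+14=57). clock=43
Op 24: insert b.com -> 10.0.0.2 (expiry=43+6=49). clock=43
Op 25: insert b.com -> 10.0.0.6 (expiry=43+11=54). clock=43
lookup a.com: present, ip=10.0.0.1 expiry=57 > clock=43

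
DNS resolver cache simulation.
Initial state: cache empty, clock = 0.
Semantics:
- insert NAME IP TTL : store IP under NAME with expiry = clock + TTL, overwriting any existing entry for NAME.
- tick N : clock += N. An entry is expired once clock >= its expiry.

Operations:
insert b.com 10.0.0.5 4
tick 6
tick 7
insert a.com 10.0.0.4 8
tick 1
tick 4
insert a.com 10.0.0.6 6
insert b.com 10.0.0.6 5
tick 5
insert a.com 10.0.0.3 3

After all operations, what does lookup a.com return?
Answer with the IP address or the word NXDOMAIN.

Answer: 10.0.0.3

Derivation:
Op 1: insert b.com -> 10.0.0.5 (expiry=0+4=4). clock=0
Op 2: tick 6 -> clock=6. purged={b.com}
Op 3: tick 7 -> clock=13.
Op 4: insert a.com -> 10.0.0.4 (expiry=13+8=21). clock=13
Op 5: tick 1 -> clock=14.
Op 6: tick 4 -> clock=18.
Op 7: insert a.com -> 10.0.0.6 (expiry=18+6=24). clock=18
Op 8: insert b.com -> 10.0.0.6 (expiry=18+5=23). clock=18
Op 9: tick 5 -> clock=23. purged={b.com}
Op 10: insert a.com -> 10.0.0.3 (expiry=23+3=26). clock=23
lookup a.com: present, ip=10.0.0.3 expiry=26 > clock=23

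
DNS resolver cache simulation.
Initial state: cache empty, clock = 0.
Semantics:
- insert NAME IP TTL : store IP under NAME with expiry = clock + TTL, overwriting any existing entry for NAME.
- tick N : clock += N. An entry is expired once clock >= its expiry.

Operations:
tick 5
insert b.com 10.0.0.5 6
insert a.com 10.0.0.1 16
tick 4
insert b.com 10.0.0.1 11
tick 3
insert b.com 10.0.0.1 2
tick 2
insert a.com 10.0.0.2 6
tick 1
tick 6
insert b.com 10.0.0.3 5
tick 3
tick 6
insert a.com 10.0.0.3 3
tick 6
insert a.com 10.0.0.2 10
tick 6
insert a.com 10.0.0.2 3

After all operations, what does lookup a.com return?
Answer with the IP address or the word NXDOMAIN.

Op 1: tick 5 -> clock=5.
Op 2: insert b.com -> 10.0.0.5 (expiry=5+6=11). clock=5
Op 3: insert a.com -> 10.0.0.1 (expiry=5+16=21). clock=5
Op 4: tick 4 -> clock=9.
Op 5: insert b.com -> 10.0.0.1 (expiry=9+11=20). clock=9
Op 6: tick 3 -> clock=12.
Op 7: insert b.com -> 10.0.0.1 (expiry=12+2=14). clock=12
Op 8: tick 2 -> clock=14. purged={b.com}
Op 9: insert a.com -> 10.0.0.2 (expiry=14+6=20). clock=14
Op 10: tick 1 -> clock=15.
Op 11: tick 6 -> clock=21. purged={a.com}
Op 12: insert b.com -> 10.0.0.3 (expiry=21+5=26). clock=21
Op 13: tick 3 -> clock=24.
Op 14: tick 6 -> clock=30. purged={b.com}
Op 15: insert a.com -> 10.0.0.3 (expiry=30+3=33). clock=30
Op 16: tick 6 -> clock=36. purged={a.com}
Op 17: insert a.com -> 10.0.0.2 (expiry=36+10=46). clock=36
Op 18: tick 6 -> clock=42.
Op 19: insert a.com -> 10.0.0.2 (expiry=42+3=45). clock=42
lookup a.com: present, ip=10.0.0.2 expiry=45 > clock=42

Answer: 10.0.0.2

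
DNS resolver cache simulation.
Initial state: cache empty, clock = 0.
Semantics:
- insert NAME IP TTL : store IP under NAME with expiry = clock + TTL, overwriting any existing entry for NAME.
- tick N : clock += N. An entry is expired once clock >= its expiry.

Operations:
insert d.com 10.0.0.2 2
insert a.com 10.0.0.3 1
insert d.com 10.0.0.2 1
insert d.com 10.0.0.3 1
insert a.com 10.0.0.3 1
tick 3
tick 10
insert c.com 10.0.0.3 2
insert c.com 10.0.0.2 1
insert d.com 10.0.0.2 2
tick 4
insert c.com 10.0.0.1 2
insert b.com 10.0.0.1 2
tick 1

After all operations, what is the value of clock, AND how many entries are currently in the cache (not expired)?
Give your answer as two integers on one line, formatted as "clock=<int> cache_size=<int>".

Op 1: insert d.com -> 10.0.0.2 (expiry=0+2=2). clock=0
Op 2: insert a.com -> 10.0.0.3 (expiry=0+1=1). clock=0
Op 3: insert d.com -> 10.0.0.2 (expiry=0+1=1). clock=0
Op 4: insert d.com -> 10.0.0.3 (expiry=0+1=1). clock=0
Op 5: insert a.com -> 10.0.0.3 (expiry=0+1=1). clock=0
Op 6: tick 3 -> clock=3. purged={a.com,d.com}
Op 7: tick 10 -> clock=13.
Op 8: insert c.com -> 10.0.0.3 (expiry=13+2=15). clock=13
Op 9: insert c.com -> 10.0.0.2 (expiry=13+1=14). clock=13
Op 10: insert d.com -> 10.0.0.2 (expiry=13+2=15). clock=13
Op 11: tick 4 -> clock=17. purged={c.com,d.com}
Op 12: insert c.com -> 10.0.0.1 (expiry=17+2=19). clock=17
Op 13: insert b.com -> 10.0.0.1 (expiry=17+2=19). clock=17
Op 14: tick 1 -> clock=18.
Final clock = 18
Final cache (unexpired): {b.com,c.com} -> size=2

Answer: clock=18 cache_size=2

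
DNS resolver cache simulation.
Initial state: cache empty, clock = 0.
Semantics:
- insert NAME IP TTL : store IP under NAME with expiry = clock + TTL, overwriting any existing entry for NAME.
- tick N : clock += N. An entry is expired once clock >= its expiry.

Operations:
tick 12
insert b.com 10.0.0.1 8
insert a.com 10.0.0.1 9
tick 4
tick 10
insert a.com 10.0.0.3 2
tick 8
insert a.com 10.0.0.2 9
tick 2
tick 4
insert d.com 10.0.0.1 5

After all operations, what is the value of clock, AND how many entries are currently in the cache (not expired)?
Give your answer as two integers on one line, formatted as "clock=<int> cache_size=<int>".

Answer: clock=40 cache_size=2

Derivation:
Op 1: tick 12 -> clock=12.
Op 2: insert b.com -> 10.0.0.1 (expiry=12+8=20). clock=12
Op 3: insert a.com -> 10.0.0.1 (expiry=12+9=21). clock=12
Op 4: tick 4 -> clock=16.
Op 5: tick 10 -> clock=26. purged={a.com,b.com}
Op 6: insert a.com -> 10.0.0.3 (expiry=26+2=28). clock=26
Op 7: tick 8 -> clock=34. purged={a.com}
Op 8: insert a.com -> 10.0.0.2 (expiry=34+9=43). clock=34
Op 9: tick 2 -> clock=36.
Op 10: tick 4 -> clock=40.
Op 11: insert d.com -> 10.0.0.1 (expiry=40+5=45). clock=40
Final clock = 40
Final cache (unexpired): {a.com,d.com} -> size=2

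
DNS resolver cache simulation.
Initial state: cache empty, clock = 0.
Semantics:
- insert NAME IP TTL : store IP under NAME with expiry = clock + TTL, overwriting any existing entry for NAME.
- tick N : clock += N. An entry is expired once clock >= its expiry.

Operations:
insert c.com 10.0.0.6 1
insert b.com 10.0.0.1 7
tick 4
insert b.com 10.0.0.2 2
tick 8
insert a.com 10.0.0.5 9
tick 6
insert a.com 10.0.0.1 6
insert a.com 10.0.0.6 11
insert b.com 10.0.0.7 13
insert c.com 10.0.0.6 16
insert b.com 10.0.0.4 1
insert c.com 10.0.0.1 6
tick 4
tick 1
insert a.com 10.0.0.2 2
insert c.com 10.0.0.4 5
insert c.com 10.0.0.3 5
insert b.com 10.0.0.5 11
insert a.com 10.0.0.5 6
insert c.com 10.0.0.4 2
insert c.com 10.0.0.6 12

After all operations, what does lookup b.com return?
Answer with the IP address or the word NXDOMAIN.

Op 1: insert c.com -> 10.0.0.6 (expiry=0+1=1). clock=0
Op 2: insert b.com -> 10.0.0.1 (expiry=0+7=7). clock=0
Op 3: tick 4 -> clock=4. purged={c.com}
Op 4: insert b.com -> 10.0.0.2 (expiry=4+2=6). clock=4
Op 5: tick 8 -> clock=12. purged={b.com}
Op 6: insert a.com -> 10.0.0.5 (expiry=12+9=21). clock=12
Op 7: tick 6 -> clock=18.
Op 8: insert a.com -> 10.0.0.1 (expiry=18+6=24). clock=18
Op 9: insert a.com -> 10.0.0.6 (expiry=18+11=29). clock=18
Op 10: insert b.com -> 10.0.0.7 (expiry=18+13=31). clock=18
Op 11: insert c.com -> 10.0.0.6 (expiry=18+16=34). clock=18
Op 12: insert b.com -> 10.0.0.4 (expiry=18+1=19). clock=18
Op 13: insert c.com -> 10.0.0.1 (expiry=18+6=24). clock=18
Op 14: tick 4 -> clock=22. purged={b.com}
Op 15: tick 1 -> clock=23.
Op 16: insert a.com -> 10.0.0.2 (expiry=23+2=25). clock=23
Op 17: insert c.com -> 10.0.0.4 (expiry=23+5=28). clock=23
Op 18: insert c.com -> 10.0.0.3 (expiry=23+5=28). clock=23
Op 19: insert b.com -> 10.0.0.5 (expiry=23+11=34). clock=23
Op 20: insert a.com -> 10.0.0.5 (expiry=23+6=29). clock=23
Op 21: insert c.com -> 10.0.0.4 (expiry=23+2=25). clock=23
Op 22: insert c.com -> 10.0.0.6 (expiry=23+12=35). clock=23
lookup b.com: present, ip=10.0.0.5 expiry=34 > clock=23

Answer: 10.0.0.5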